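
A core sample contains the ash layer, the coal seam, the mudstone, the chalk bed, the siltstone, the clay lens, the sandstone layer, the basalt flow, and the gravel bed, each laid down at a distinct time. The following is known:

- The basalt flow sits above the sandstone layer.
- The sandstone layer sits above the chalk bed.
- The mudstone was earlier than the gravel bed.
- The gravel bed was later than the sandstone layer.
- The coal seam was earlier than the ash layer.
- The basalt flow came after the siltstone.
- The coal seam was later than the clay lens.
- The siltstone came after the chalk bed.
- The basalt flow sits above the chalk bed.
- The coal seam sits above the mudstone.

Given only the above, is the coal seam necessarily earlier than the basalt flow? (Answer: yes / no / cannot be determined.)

cannot be determined

No chain of stated constraints runs from the coal seam to the basalt flow, and none runs from the basalt flow to the coal seam either.
So the relative order of the coal seam and the basalt flow is not fixed by the given facts.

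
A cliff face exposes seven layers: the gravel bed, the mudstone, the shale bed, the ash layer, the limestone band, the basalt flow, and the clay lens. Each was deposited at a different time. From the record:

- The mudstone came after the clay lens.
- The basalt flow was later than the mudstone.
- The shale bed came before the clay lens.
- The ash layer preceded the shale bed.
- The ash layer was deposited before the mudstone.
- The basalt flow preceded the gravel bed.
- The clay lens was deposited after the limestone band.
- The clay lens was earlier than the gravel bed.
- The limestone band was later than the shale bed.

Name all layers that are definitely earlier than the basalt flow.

Directly stated before the basalt flow: the mudstone.
The ash layer reaches the basalt flow via the ash layer → the mudstone → the basalt flow.
The clay lens reaches the basalt flow via the clay lens → the mudstone → the basalt flow.
The limestone band reaches the basalt flow via the limestone band → the clay lens → the mudstone → the basalt flow.
Likewise the shale bed reaches the basalt flow by chaining the stated constraints.
No chain forces the gravel bed ahead of the basalt flow.

the ash layer, the clay lens, the limestone band, the mudstone, the shale bed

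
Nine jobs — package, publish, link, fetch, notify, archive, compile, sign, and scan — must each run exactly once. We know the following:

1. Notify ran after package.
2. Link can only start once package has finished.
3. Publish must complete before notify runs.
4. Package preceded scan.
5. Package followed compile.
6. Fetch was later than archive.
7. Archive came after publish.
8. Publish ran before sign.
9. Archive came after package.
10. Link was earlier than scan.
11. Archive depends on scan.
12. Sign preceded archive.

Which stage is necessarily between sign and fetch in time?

Tracing the constraints gives sign → archive → fetch, so archive sits after sign and before fetch.
No other stage is forced both after sign and before fetch.

archive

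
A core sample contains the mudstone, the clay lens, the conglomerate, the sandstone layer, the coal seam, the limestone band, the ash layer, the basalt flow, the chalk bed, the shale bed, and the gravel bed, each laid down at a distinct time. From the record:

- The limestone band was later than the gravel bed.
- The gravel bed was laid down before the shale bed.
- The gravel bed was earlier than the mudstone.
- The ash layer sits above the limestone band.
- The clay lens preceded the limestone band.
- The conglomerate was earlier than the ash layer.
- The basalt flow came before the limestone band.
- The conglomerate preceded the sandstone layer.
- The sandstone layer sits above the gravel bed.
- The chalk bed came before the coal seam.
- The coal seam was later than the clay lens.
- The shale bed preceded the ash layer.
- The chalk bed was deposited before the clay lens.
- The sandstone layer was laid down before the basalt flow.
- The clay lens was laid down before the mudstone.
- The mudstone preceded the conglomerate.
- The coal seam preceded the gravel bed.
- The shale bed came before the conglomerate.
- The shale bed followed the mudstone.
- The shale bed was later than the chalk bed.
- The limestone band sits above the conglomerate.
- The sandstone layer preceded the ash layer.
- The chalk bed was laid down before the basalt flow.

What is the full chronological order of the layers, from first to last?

The constraints fix every adjacent pair, so only one ordering works:
the chalk bed → the clay lens → the coal seam → the gravel bed → the mudstone → the shale bed → the conglomerate → the sandstone layer → the basalt flow → the limestone band → the ash layer.

the chalk bed, the clay lens, the coal seam, the gravel bed, the mudstone, the shale bed, the conglomerate, the sandstone layer, the basalt flow, the limestone band, the ash layer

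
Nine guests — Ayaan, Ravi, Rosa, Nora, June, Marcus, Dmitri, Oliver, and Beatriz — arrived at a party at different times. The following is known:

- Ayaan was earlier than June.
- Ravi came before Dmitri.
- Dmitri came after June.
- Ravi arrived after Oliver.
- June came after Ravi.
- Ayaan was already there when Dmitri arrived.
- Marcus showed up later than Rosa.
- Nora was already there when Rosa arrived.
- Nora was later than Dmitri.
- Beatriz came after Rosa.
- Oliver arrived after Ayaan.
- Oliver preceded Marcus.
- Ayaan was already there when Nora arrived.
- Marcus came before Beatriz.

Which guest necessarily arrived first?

Ayaan

Ayaan has a chain of constraints placing them before every other guest, so Ayaan must be first.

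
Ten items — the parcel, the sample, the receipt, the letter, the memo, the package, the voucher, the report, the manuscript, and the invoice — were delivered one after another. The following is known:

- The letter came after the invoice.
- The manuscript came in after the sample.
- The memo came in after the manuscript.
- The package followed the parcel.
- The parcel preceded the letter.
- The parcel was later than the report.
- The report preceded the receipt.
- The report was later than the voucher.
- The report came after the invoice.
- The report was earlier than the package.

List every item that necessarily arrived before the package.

Directly stated before the package: the parcel and the report.
The invoice reaches the package via the invoice → the report → the package.
The voucher reaches the package via the voucher → the report → the package.

the invoice, the parcel, the report, the voucher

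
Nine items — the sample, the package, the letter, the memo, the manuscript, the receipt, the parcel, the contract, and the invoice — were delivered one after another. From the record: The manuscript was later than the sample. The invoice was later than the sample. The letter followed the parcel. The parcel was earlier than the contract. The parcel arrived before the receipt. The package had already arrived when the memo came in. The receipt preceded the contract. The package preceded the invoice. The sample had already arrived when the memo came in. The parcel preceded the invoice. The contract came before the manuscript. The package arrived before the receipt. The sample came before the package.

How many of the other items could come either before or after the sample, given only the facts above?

Forced after the sample: the contract, the invoice, the manuscript, the memo, the package, and the receipt.
That leaves the letter and the parcel with no forced order relative to the sample — 2.

2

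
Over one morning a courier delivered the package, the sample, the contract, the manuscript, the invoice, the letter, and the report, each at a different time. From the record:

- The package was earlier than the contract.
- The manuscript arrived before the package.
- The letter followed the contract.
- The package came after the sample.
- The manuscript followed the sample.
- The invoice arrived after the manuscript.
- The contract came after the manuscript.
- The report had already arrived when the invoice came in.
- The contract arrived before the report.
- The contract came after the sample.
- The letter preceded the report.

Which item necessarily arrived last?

the invoice

Every other item has a chain of constraints placing it before the invoice, so the invoice is last.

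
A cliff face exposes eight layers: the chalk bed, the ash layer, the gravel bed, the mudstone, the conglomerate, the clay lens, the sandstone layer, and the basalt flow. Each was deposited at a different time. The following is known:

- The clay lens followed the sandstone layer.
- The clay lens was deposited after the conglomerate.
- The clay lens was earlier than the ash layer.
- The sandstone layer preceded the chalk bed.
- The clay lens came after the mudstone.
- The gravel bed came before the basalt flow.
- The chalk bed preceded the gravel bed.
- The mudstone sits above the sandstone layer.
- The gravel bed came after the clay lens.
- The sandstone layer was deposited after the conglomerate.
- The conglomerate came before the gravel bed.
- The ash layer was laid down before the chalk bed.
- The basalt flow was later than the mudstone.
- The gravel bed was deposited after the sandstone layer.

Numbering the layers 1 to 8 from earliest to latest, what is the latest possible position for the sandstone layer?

The sandstone layer must come before the ash layer, the basalt flow, the chalk bed, the clay lens, the gravel bed, and the mudstone — 6 layers forced after it.
Everything else can be placed before the sandstone layer in some valid order, so the sandstone layer can sit as late as position 8 − 6 = 2.

2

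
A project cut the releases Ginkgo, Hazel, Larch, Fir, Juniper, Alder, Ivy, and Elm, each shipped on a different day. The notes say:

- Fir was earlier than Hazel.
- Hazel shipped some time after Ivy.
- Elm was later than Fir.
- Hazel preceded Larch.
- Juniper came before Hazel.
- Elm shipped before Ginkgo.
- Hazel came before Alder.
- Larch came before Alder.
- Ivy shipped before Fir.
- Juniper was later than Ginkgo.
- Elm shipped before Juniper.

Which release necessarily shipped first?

Ivy

Ivy has a chain of constraints placing it before every other release, so Ivy must be first.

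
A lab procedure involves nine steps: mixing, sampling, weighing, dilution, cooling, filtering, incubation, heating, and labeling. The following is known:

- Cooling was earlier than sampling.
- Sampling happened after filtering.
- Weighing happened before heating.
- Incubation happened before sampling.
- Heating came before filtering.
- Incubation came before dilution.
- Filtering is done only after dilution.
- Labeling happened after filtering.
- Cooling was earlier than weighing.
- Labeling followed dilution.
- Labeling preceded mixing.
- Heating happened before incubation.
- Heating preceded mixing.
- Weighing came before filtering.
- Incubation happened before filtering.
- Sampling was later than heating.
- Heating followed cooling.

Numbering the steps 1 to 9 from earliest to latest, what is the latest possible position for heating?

3

Heating must come before dilution, filtering, incubation, labeling, mixing, and sampling — 6 steps forced after it.
Everything else can be placed before heating in some valid order, so heating can sit as late as position 9 − 6 = 3.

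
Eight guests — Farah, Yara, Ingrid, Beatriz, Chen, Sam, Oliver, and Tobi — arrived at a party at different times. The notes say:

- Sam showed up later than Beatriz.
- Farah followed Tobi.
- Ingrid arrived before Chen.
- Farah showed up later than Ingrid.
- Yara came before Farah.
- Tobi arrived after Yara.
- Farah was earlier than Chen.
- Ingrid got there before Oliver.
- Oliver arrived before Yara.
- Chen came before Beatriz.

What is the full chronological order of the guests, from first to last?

Ingrid, Oliver, Yara, Tobi, Farah, Chen, Beatriz, Sam

The constraints fix every adjacent pair, so only one ordering works:
Ingrid → Oliver → Yara → Tobi → Farah → Chen → Beatriz → Sam.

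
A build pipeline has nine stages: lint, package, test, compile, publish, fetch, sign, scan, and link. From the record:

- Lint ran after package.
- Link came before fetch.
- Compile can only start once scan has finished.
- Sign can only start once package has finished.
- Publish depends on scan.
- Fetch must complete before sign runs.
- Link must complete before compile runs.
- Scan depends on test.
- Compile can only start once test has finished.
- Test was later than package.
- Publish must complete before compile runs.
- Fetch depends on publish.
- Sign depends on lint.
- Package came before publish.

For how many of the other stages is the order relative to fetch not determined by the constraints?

2

Forced before fetch: link, package, publish, scan, and test; forced after fetch: sign.
That leaves compile and lint with no forced order relative to fetch — 2.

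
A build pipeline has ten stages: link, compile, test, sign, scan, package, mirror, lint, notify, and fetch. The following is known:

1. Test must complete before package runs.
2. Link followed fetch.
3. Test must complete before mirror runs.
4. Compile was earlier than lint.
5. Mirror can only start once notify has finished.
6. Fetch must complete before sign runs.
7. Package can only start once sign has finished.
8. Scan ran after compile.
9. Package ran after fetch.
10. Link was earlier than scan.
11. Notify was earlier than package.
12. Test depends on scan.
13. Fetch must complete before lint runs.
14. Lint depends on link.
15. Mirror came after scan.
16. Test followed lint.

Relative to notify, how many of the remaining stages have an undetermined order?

Forced after notify: mirror and package.
That leaves compile, fetch, link, lint, scan, sign, and test with no forced order relative to notify — 7.

7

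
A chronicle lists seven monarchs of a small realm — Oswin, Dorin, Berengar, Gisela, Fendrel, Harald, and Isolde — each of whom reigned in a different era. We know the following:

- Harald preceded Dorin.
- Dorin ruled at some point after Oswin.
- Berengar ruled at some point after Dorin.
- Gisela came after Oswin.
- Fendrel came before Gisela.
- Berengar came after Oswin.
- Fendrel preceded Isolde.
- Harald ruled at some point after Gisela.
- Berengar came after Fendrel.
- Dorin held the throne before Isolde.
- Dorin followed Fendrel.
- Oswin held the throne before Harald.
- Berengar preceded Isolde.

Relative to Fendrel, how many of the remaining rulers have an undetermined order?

Forced after Fendrel: Berengar, Dorin, Gisela, Harald, and Isolde.
That leaves Oswin with no forced order relative to Fendrel — 1.

1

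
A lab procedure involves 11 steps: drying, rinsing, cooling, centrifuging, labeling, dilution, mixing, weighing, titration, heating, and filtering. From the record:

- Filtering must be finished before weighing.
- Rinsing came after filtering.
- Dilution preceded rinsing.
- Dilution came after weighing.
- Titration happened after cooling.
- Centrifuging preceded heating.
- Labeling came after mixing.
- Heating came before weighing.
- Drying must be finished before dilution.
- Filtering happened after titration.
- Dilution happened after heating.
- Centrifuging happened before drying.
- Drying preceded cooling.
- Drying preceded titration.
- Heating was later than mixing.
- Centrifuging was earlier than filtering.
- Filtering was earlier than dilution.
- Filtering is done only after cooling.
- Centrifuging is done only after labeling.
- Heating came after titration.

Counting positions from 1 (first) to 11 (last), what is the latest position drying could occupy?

4

Drying must come before cooling, dilution, filtering, heating, rinsing, titration, and weighing — 7 steps forced after it.
Everything else can be placed before drying in some valid order, so drying can sit as late as position 11 − 7 = 4.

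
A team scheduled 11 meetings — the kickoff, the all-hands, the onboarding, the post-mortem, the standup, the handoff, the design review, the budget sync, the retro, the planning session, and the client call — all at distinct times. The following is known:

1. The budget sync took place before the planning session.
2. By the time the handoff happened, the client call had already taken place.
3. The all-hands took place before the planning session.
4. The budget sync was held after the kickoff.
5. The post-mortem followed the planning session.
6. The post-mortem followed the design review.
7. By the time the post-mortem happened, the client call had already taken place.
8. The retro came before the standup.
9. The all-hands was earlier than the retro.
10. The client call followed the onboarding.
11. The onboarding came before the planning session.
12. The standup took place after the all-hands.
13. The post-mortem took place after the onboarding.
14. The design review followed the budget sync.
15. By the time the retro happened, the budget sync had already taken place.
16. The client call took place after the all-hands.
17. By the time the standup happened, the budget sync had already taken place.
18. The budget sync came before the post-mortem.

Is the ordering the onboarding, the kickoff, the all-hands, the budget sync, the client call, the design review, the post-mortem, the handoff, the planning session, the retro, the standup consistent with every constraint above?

no

The constraints require the planning session before the post-mortem, but in the proposed sequence the post-mortem appears ahead of the planning session. That one violation is enough.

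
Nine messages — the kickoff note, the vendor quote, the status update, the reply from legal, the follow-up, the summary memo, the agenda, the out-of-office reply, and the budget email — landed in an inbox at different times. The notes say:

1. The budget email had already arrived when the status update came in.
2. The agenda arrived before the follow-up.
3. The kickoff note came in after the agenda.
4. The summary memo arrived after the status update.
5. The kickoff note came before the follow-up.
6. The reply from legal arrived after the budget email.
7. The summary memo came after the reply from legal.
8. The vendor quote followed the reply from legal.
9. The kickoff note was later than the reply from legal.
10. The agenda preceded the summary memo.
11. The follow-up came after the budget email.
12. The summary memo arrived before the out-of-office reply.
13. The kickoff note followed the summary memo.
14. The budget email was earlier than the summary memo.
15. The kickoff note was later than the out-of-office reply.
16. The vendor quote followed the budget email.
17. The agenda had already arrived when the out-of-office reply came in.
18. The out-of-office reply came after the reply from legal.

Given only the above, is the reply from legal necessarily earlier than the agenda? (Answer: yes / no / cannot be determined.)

No chain of stated constraints runs from the reply from legal to the agenda, and none runs from the agenda to the reply from legal either.
So the relative order of the reply from legal and the agenda is not fixed by the given facts.

cannot be determined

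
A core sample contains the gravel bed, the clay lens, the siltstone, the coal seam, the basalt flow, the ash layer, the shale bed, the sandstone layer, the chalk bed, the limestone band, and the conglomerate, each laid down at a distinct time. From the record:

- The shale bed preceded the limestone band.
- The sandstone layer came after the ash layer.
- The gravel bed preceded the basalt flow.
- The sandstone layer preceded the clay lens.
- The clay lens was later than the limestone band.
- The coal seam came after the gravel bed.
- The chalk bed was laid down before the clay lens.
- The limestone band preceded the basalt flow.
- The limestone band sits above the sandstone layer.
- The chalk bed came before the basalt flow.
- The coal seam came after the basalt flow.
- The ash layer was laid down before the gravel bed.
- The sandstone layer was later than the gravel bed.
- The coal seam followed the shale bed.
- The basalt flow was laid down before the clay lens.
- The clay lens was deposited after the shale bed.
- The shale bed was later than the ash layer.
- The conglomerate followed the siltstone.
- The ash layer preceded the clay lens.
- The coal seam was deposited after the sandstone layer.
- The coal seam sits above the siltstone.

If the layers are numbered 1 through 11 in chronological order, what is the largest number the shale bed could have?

7

The shale bed must come before the basalt flow, the clay lens, the coal seam, and the limestone band — 4 layers forced after it.
Everything else can be placed before the shale bed in some valid order, so the shale bed can sit as late as position 11 − 4 = 7.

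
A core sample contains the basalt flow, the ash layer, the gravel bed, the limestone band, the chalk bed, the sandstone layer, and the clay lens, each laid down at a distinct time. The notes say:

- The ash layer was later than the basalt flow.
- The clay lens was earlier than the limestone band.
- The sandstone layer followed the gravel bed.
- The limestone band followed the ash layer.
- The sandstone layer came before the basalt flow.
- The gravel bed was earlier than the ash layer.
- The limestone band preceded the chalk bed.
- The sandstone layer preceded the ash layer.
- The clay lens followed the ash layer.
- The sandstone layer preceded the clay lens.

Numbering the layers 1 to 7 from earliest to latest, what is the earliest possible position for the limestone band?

6

The ash layer, the basalt flow, the clay lens, the gravel bed, and the sandstone layer must all come before the limestone band — 5 forced predecessors.
Nothing else is forced ahead of the limestone band, so its earliest slot is position 5 + 1 = 6.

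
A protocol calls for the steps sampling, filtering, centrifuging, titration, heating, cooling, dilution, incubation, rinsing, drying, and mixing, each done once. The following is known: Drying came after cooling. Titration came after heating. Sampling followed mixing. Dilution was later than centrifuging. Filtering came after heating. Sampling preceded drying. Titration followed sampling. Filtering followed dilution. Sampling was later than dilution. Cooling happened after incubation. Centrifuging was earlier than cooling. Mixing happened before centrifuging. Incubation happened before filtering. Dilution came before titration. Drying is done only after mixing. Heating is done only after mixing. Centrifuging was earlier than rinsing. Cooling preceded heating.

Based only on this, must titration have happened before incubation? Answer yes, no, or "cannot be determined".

no

Tracing the constraints gives incubation → cooling → heating → titration, so incubation must come before titration.
That means titration cannot be before incubation.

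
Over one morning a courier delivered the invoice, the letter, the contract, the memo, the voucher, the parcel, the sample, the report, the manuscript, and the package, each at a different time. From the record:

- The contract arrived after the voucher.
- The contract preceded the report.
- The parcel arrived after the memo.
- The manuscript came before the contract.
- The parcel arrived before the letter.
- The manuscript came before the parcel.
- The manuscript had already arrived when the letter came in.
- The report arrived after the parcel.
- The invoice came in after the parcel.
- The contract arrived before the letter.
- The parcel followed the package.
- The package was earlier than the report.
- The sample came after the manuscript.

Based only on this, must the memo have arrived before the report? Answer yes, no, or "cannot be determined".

Chain the constraints: the memo → the parcel → the report. Each link is directly stated, so the memo comes before the report.

yes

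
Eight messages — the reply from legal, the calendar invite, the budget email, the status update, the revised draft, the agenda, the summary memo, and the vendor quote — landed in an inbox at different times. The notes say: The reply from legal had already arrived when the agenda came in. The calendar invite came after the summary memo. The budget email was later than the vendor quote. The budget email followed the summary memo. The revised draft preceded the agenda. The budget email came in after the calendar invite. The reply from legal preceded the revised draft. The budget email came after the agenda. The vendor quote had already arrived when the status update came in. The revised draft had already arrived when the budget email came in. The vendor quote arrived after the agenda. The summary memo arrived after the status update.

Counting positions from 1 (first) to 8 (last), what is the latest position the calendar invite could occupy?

7

The calendar invite must come before the budget email — 1 message forced after it.
Everything else can be placed before the calendar invite in some valid order, so the calendar invite can sit as late as position 8 − 1 = 7.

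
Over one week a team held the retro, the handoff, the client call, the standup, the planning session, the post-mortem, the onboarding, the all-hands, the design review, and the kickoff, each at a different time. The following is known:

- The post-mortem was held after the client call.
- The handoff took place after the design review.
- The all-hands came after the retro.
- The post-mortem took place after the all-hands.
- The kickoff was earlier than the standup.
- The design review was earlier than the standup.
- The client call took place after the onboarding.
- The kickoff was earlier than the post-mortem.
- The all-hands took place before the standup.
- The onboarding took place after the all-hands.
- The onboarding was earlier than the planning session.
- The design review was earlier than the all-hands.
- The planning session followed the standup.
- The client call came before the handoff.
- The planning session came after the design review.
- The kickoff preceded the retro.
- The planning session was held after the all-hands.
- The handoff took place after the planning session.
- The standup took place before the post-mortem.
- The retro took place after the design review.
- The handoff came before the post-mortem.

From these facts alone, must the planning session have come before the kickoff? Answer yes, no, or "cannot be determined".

Tracing the constraints gives the kickoff → the standup → the planning session, so the kickoff must come before the planning session.
That means the planning session cannot be before the kickoff.

no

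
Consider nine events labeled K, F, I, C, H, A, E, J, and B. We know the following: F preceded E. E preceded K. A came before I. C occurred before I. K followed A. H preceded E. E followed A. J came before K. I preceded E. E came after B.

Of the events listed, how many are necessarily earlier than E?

Directly stated before E: A, B, F, H, and I.
C reaches E via C → I → E.
That's A, B, C, F, H, and I — 6 in all.

6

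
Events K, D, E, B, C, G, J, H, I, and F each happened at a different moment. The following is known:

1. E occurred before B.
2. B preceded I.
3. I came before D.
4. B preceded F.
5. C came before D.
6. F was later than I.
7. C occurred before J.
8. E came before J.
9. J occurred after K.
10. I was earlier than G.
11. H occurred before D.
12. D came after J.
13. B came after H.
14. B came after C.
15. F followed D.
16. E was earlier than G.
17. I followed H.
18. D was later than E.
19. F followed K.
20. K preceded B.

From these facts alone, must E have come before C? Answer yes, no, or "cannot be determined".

cannot be determined

No chain of stated constraints runs from E to C, and none runs from C to E either.
So the relative order of E and C is not fixed by the given facts.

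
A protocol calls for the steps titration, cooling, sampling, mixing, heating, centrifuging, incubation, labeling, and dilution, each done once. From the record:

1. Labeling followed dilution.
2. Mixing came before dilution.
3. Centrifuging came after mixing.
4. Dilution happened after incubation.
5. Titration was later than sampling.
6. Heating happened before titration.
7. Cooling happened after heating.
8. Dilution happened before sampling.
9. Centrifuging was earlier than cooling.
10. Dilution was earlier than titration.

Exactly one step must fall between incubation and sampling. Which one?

dilution

Tracing the constraints gives incubation → dilution → sampling, so dilution sits after incubation and before sampling.
No other step is forced both after incubation and before sampling.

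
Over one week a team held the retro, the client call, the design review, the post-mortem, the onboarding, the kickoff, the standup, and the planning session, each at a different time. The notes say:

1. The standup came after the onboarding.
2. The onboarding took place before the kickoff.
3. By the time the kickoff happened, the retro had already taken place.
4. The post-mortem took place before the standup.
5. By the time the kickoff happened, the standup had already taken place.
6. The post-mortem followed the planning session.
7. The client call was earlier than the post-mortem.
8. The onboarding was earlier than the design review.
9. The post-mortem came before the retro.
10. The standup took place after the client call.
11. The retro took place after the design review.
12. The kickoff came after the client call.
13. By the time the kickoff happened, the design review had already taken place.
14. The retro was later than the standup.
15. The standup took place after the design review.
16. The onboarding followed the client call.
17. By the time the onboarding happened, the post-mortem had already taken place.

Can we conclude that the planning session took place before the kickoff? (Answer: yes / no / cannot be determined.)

Chain the constraints: the planning session → the post-mortem → the standup → the kickoff. Each link is directly stated, so the planning session comes before the kickoff.

yes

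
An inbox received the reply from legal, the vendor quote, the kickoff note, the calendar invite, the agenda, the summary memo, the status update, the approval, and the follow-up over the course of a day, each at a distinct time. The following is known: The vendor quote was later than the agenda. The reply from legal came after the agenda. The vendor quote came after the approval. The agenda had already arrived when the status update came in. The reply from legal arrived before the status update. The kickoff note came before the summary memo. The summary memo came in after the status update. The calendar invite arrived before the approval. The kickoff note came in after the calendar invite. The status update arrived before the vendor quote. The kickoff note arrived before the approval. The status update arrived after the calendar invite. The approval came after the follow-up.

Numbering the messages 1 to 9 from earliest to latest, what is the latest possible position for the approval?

8

The approval must come before the vendor quote — 1 message forced after it.
Everything else can be placed before the approval in some valid order, so the approval can sit as late as position 9 − 1 = 8.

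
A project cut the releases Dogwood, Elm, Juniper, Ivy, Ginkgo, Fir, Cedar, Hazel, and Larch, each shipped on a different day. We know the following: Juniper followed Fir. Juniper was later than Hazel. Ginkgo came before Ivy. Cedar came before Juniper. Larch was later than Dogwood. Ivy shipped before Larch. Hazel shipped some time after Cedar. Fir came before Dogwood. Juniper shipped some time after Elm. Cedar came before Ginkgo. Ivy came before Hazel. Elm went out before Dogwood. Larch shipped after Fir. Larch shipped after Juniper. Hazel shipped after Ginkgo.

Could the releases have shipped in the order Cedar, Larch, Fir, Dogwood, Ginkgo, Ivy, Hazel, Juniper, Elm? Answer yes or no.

The constraints require Juniper before Larch, but in the proposed sequence Larch appears ahead of Juniper. That one violation is enough.

no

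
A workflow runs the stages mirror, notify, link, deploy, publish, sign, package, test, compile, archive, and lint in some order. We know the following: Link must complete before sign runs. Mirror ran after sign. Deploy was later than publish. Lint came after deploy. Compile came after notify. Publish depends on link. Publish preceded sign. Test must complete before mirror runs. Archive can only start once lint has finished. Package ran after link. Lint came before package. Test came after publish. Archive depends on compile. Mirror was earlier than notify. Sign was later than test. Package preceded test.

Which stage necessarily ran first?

Link has a chain of constraints placing it before every other stage, so link must be first.

link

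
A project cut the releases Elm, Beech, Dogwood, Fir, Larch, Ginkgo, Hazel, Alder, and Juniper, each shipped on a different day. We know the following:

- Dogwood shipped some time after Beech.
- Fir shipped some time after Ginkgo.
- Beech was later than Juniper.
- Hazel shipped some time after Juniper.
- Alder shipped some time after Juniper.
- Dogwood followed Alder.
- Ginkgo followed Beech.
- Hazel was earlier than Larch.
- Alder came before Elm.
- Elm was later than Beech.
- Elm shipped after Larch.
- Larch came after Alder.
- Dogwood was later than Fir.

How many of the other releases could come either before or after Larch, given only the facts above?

4

Forced before Larch: Alder, Hazel, and Juniper; forced after Larch: Elm.
That leaves Beech, Dogwood, Fir, and Ginkgo with no forced order relative to Larch — 4.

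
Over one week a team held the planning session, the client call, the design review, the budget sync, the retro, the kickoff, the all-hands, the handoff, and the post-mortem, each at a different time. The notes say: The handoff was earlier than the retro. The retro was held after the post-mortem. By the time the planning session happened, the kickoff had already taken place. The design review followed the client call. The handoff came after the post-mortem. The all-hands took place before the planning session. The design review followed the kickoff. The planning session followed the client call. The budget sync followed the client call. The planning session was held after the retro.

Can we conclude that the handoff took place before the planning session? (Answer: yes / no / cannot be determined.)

yes

Chain the constraints: the handoff → the retro → the planning session. Each link is directly stated, so the handoff comes before the planning session.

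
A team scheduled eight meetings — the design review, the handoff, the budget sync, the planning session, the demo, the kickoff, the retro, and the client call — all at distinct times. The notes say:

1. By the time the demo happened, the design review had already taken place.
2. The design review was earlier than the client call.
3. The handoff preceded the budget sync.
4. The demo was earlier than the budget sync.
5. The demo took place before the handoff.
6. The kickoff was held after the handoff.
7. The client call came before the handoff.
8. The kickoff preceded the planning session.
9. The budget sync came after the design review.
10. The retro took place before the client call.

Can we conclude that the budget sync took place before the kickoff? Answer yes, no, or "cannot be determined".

No chain of stated constraints runs from the budget sync to the kickoff, and none runs from the kickoff to the budget sync either.
So the relative order of the budget sync and the kickoff is not fixed by the given facts.

cannot be determined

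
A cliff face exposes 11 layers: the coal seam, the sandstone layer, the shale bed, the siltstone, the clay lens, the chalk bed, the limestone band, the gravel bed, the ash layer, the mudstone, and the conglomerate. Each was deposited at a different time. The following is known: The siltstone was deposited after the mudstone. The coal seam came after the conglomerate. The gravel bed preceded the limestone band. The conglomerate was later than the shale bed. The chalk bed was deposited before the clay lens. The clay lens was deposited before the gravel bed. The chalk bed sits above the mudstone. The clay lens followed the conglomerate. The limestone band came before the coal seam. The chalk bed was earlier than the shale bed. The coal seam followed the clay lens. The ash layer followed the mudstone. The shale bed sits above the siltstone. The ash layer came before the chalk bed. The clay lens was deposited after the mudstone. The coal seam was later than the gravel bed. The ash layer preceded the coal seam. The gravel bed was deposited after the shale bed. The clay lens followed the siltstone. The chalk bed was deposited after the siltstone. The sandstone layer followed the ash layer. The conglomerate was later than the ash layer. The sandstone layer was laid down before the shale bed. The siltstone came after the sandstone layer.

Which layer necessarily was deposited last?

Every other layer has a chain of constraints placing it before the coal seam, so the coal seam is last.

the coal seam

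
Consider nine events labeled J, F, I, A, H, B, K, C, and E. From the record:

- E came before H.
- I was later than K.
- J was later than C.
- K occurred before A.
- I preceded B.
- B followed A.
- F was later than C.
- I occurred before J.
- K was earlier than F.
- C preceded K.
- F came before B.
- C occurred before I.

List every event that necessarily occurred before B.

A, C, F, I, K

Directly stated before B: A, F, and I.
C reaches B via C → F → B.
K reaches B via K → I → B.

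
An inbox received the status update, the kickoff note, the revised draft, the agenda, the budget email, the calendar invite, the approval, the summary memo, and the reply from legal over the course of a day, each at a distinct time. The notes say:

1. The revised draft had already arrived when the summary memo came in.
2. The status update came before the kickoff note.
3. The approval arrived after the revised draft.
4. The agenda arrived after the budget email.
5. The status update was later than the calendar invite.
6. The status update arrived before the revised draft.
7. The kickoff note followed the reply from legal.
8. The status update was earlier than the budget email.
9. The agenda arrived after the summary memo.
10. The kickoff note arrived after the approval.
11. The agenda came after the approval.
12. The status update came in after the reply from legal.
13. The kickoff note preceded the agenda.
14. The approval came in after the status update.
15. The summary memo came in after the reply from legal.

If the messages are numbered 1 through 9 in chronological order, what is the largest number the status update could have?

The status update must come before the agenda, the approval, the budget email, the kickoff note, the revised draft, and the summary memo — 6 messages forced after it.
Everything else can be placed before the status update in some valid order, so the status update can sit as late as position 9 − 6 = 3.

3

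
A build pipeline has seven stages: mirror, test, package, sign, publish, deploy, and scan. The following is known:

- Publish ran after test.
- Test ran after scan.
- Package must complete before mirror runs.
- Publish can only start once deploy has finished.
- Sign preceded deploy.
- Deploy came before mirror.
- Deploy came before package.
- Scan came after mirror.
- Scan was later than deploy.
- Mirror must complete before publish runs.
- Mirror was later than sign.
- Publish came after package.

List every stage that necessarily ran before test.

deploy, mirror, package, scan, sign

Directly stated before test: scan.
Deploy reaches test via deploy → scan → test.
Mirror reaches test via mirror → scan → test.
Package reaches test via package → mirror → scan → test.
Likewise sign reaches test by chaining the stated constraints.
No chain forces publish ahead of test.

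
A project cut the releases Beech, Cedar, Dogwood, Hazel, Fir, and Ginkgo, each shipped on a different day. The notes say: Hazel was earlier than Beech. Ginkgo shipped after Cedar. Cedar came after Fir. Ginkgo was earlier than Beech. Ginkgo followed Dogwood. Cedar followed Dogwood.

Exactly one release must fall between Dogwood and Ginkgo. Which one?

Cedar

Tracing the constraints gives Dogwood → Cedar → Ginkgo, so Cedar sits after Dogwood and before Ginkgo.
No other release is forced both after Dogwood and before Ginkgo.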